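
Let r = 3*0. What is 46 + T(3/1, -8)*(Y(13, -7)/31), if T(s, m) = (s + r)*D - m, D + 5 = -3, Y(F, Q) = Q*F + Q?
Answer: 2994/31 ≈ 96.581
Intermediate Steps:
Y(F, Q) = Q + F*Q (Y(F, Q) = F*Q + Q = Q + F*Q)
D = -8 (D = -5 - 3 = -8)
r = 0
T(s, m) = -m - 8*s (T(s, m) = (s + 0)*(-8) - m = s*(-8) - m = -8*s - m = -m - 8*s)
46 + T(3/1, -8)*(Y(13, -7)/31) = 46 + (-1*(-8) - 24/1)*(-7*(1 + 13)/31) = 46 + (8 - 24)*(-7*14*(1/31)) = 46 + (8 - 8*3)*(-98*1/31) = 46 + (8 - 24)*(-98/31) = 46 - 16*(-98/31) = 46 + 1568/31 = 2994/31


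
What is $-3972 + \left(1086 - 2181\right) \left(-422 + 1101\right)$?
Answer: $-747477$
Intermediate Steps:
$-3972 + \left(1086 - 2181\right) \left(-422 + 1101\right) = -3972 - 743505 = -747477$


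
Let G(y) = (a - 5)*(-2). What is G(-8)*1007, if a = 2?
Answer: 6042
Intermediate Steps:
G(y) = 6 (G(y) = (2 - 5)*(-2) = -3*(-2) = 6)
G(-8)*1007 = 6*1007 = 6042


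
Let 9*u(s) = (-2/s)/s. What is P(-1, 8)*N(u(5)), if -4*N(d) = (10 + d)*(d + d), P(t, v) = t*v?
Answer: -17984/50625 ≈ -0.35524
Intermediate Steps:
u(s) = -2/(9*s²) (u(s) = ((-2/s)/s)/9 = (-2/s²)/9 = -2/(9*s²))
N(d) = -d*(10 + d)/2 (N(d) = -(10 + d)*(d + d)/4 = -(10 + d)*2*d/4 = -d*(10 + d)/2)
P(-1, 8)*N(u(5)) = (-1*8)*(-(-2/9/5²)*(10 - 2/9/5²)/2) = -(-4)*(-2/9*1/25)*(10 - 2/9*1/25) = -(-4)*(-2)*(10 - 2/225)/225 = -(-4)*(-2)*2248/(225*225) = -8*2248/50625 = -17984/50625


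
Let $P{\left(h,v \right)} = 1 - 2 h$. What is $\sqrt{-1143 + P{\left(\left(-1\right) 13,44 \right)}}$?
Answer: $6 i \sqrt{31} \approx 33.407 i$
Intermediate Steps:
$\sqrt{-1143 + P{\left(\left(-1\right) 13,44 \right)}} = \sqrt{-1143 - \left(-1 + 2 \left(\left(-1\right) 13\right)\right)} = \sqrt{-1143 + \left(1 - -26\right)} = \sqrt{-1143 + \left(1 + 26\right)} = \sqrt{-1143 + 27} = \sqrt{-1116} = 6 i \sqrt{31}$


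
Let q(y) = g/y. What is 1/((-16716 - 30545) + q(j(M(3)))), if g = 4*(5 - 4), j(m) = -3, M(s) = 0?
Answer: -3/141787 ≈ -2.1158e-5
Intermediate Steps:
g = 4 (g = 4*1 = 4)
q(y) = 4/y
1/((-16716 - 30545) + q(j(M(3)))) = 1/((-16716 - 30545) + 4/(-3)) = 1/(-47261 + 4*(-⅓)) = 1/(-47261 - 4/3) = 1/(-141787/3) = -3/141787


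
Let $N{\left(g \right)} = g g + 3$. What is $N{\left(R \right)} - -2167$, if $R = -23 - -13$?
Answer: $2270$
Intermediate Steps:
$R = -10$ ($R = -23 + \left(-1 + 14\right) = -23 + 13 = -10$)
$N{\left(g \right)} = 3 + g^{2}$ ($N{\left(g \right)} = g^{2} + 3 = 3 + g^{2}$)
$N{\left(R \right)} - -2167 = \left(3 + \left(-10\right)^{2}\right) - -2167 = \left(3 + 100\right) + 2167 = 103 + 2167 = 2270$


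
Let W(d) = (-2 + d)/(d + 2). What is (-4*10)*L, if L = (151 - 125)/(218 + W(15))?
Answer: -17680/3719 ≈ -4.7540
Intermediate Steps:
W(d) = (-2 + d)/(2 + d)
L = 442/3719 (L = (151 - 125)/(218 + (-2 + 15)/(2 + 15)) = 26/(218 + 13/17) = 26/(3719/17) = 26*(17/3719) = 442/3719 ≈ 0.11885)
(-4*10)*L = -4*10*(442/3719) = -40*442/3719 = -17680/3719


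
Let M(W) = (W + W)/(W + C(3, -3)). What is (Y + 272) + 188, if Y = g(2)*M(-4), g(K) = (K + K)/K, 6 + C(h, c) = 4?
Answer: 1388/3 ≈ 462.67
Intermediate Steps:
C(h, c) = -2 (C(h, c) = -6 + 4 = -2)
g(K) = 2 (g(K) = (2*K)/K = 2)
M(W) = 2*W/(-2 + W) (M(W) = (W + W)/(W - 2) = (2*W)/(-2 + W) = 2*W/(-2 + W))
Y = 8/3 (Y = 2*(2*(-4)/(-2 - 4)) = 2*(2*(-4)/(-6)) = 2*(2*(-4)*(-⅙)) = 2*(4/3) = 8/3 ≈ 2.6667)
(Y + 272) + 188 = (8/3 + 272) + 188 = 824/3 + 188 = 1388/3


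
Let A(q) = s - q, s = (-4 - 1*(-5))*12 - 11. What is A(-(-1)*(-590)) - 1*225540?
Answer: -224949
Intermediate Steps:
s = 1 (s = (-4 + 5)*12 - 11 = 1*12 - 11 = 12 - 11 = 1)
A(q) = 1 - q
A(-(-1)*(-590)) - 1*225540 = (1 - (-1)*(-1*(-590))) - 1*225540 = (1 - (-1)*590) - 225540 = (1 - 1*(-590)) - 225540 = (1 + 590) - 225540 = 591 - 225540 = -224949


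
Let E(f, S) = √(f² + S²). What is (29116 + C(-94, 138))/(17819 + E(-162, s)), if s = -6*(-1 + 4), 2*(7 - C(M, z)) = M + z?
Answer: 518550719/317490193 - 523818*√82/317490193 ≈ 1.6183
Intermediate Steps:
C(M, z) = 7 - M/2 - z/2 (C(M, z) = 7 - (M + z)/2 = 7 + (-M/2 - z/2) = 7 - M/2 - z/2)
s = -18 (s = -6*3 = -18)
E(f, S) = √(S² + f²)
(29116 + C(-94, 138))/(17819 + E(-162, s)) = (29116 + (7 - ½*(-94) - ½*138))/(17819 + √((-18)² + (-162)²)) = (29116 + (7 + 47 - 69))/(17819 + √(324 + 26244)) = (29116 - 15)/(17819 + √26568) = 29101/(17819 + 18*√82)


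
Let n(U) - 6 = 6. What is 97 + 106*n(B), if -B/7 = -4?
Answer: 1369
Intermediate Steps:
B = 28 (B = -7*(-4) = 28)
n(U) = 12 (n(U) = 6 + 6 = 12)
97 + 106*n(B) = 97 + 106*12 = 97 + 1272 = 1369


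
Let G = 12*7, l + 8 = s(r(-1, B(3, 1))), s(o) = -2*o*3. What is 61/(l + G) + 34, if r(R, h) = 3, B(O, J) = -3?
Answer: 2033/58 ≈ 35.052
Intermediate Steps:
s(o) = -6*o
l = -26 (l = -8 - 6*3 = -8 - 18 = -26)
G = 84
61/(l + G) + 34 = 61/(-26 + 84) + 34 = 61/58 + 34 = 2033/58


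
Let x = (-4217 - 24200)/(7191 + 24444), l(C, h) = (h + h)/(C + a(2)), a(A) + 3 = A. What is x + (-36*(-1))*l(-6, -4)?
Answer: 8911961/221445 ≈ 40.245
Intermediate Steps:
a(A) = -3 + A
l(C, h) = 2*h/(-1 + C) (l(C, h) = (h + h)/(C + (-3 + 2)) = (2*h)/(C - 1) = (2*h)/(-1 + C) = 2*h/(-1 + C))
x = -28417/31635 ≈ -0.89828
x + (-36*(-1))*l(-6, -4) = -28417/31635 + (-36*(-1))*(2*(-4)/(-1 - 6)) = -28417/31635 + 36*(2*(-4)/(-7)) = -28417/31635 + 36*(2*(-4)*(-1/7)) = -28417/31635 + 36*(8/7) = -28417/31635 + 288/7 = 8911961/221445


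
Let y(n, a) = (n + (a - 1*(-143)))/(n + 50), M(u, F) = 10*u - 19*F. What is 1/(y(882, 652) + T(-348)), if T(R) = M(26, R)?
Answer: 932/6406381 ≈ 0.00014548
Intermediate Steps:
M(u, F) = -19*F + 10*u
y(n, a) = (143 + a + n)/(50 + n) (y(n, a) = (n + (a + 143))/(50 + n) = (n + (143 + a))/(50 + n) = (143 + a + n)/(50 + n))
T(R) = 260 - 19*R (T(R) = -19*R + 10*26 = -19*R + 260 = 260 - 19*R)
1/(y(882, 652) + T(-348)) = 1/((143 + 652 + 882)/(50 + 882) + (260 - 19*(-348))) = 1/(1677/932 + (260 + 6612)) = 1/((1/932)*1677 + 6872) = 1/(1677/932 + 6872) = 1/(6406381/932) = 932/6406381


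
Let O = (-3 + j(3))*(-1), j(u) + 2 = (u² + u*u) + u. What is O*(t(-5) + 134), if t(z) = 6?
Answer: -2240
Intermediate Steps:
j(u) = -2 + u + 2*u² (j(u) = -2 + ((u² + u*u) + u) = -2 + ((u² + u²) + u) = -2 + (2*u² + u) = -2 + (u + 2*u²) = -2 + u + 2*u²)
O = -16 (O = (-3 + (-2 + 3 + 2*3²))*(-1) = (-3 + (-2 + 3 + 2*9))*(-1) = (-3 + (-2 + 3 + 18))*(-1) = (-3 + 19)*(-1) = 16*(-1) = -16)
O*(t(-5) + 134) = -16*(6 + 134) = -16*140 = -2240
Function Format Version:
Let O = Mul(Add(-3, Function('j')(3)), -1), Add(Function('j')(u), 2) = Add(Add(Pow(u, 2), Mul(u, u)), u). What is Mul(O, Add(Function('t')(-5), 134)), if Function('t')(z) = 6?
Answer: -2240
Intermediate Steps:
Function('j')(u) = Add(-2, u, Mul(2, Pow(u, 2))) (Function('j')(u) = Add(-2, Add(Add(Pow(u, 2), Mul(u, u)), u)) = Add(-2, Add(Add(Pow(u, 2), Pow(u, 2)), u)) = Add(-2, Add(Mul(2, Pow(u, 2)), u)) = Add(-2, Add(u, Mul(2, Pow(u, 2)))) = Add(-2, u, Mul(2, Pow(u, 2))))
O = -16 (O = Mul(Add(-3, Add(-2, 3, Mul(2, Pow(3, 2)))), -1) = Mul(Add(-3, Add(-2, 3, Mul(2, 9))), -1) = Mul(Add(-3, Add(-2, 3, 18)), -1) = Mul(Add(-3, 19), -1) = Mul(16, -1) = -16)
Mul(O, Add(Function('t')(-5), 134)) = Mul(-16, Add(6, 134)) = Mul(-16, 140) = -2240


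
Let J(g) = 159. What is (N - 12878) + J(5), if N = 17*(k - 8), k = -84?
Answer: -14283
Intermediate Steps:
N = -1564 (N = 17*(-84 - 8) = 17*(-92) = -1564)
(N - 12878) + J(5) = (-1564 - 12878) + 159 = -14442 + 159 = -14283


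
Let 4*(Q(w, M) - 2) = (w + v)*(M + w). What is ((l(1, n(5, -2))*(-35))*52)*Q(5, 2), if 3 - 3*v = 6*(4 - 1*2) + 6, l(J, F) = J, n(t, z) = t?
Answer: -3640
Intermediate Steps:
v = -5 (v = 1 - (6*(4 - 1*2) + 6)/3 = 1 - (6*(4 - 2) + 6)/3 = 1 - (6*2 + 6)/3 = 1 - (12 + 6)/3 = 1 - 1/3*18 = 1 - 6 = -5)
Q(w, M) = 2 + (-5 + w)*(M + w)/4 (Q(w, M) = 2 + ((w - 5)*(M + w))/4 = 2 + ((-5 + w)*(M + w))/4 = 2 + (-5 + w)*(M + w)/4)
((l(1, n(5, -2))*(-35))*52)*Q(5, 2) = ((1*(-35))*52)*(2 - 5/4*2 - 5/4*5 + (1/4)*5**2 + (1/4)*2*5) = (-35*52)*(2 - 5/2 - 25/4 + (1/4)*25 + 5/2) = -1820*(2 - 5/2 - 25/4 + 25/4 + 5/2) = -1820*2 = -3640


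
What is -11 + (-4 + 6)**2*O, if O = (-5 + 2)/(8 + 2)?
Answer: -61/5 ≈ -12.200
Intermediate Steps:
O = -3/10 ≈ -0.30000
-11 + (-4 + 6)**2*O = -11 + (-4 + 6)**2*(-3/10) = -11 + 2**2*(-3/10) = -11 + 4*(-3/10) = -11 - 6/5 = -61/5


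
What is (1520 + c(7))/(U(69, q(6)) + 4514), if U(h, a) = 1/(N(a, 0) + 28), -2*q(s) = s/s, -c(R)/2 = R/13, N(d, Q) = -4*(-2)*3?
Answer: 8776/26081 ≈ 0.33649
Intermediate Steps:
N(d, Q) = 24 (N(d, Q) = 8*3 = 24)
c(R) = -2*R/13
q(s) = -½ (q(s) = -s/(2*s) = -½*1 = -½)
U(h, a) = 1/52 (U(h, a) = 1/(24 + 28) = 1/52)
(1520 + c(7))/(U(69, q(6)) + 4514) = (1520 - 2/13*7)/(1/52 + 4514) = (1520 - 14/13)/(234729/52) = (19746/13)*(52/234729) = 8776/26081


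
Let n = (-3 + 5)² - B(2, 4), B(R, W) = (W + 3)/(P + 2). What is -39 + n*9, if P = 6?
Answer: -87/8 ≈ -10.875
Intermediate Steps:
B(R, W) = 3/8 + W/8 (B(R, W) = (W + 3)/(6 + 2) = (3 + W)/8 = (3 + W)*(⅛) = 3/8 + W/8)
n = 25/8 (n = (-3 + 5)² - (3/8 + (⅛)*4) = 2² - (3/8 + ½) = 4 - 1*7/8 = 4 - 7/8 = 25/8 ≈ 3.1250)
-39 + n*9 = -39 + (25/8)*9 = -39 + 225/8 = -87/8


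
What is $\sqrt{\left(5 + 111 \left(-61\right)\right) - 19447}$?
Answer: $i \sqrt{26213} \approx 161.9 i$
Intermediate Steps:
$\sqrt{\left(5 + 111 \left(-61\right)\right) - 19447} = \sqrt{\left(5 - 6771\right) - 19447} = \sqrt{-6766 - 19447} = \sqrt{-26213} = i \sqrt{26213}$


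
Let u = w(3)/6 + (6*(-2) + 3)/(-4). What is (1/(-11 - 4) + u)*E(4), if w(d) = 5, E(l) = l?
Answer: 181/15 ≈ 12.067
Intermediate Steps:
u = 37/12 (u = 5/6 + (6*(-2) + 3)/(-4) = 5*(1/6) + (-12 + 3)*(-1/4) = 5/6 - 9*(-1/4) = 5/6 + 9/4 = 37/12 ≈ 3.0833)
(1/(-11 - 4) + u)*E(4) = (1/(-11 - 4) + 37/12)*4 = (1/(-15) + 37/12)*4 = (-1/15 + 37/12)*4 = (181/60)*4 = 181/15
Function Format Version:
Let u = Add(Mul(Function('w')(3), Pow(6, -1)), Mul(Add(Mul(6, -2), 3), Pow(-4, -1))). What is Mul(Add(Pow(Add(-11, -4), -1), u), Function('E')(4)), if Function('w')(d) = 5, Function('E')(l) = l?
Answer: Rational(181, 15) ≈ 12.067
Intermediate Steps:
u = Rational(37, 12) (u = Add(Mul(5, Pow(6, -1)), Mul(Add(Mul(6, -2), 3), Pow(-4, -1))) = Add(Mul(5, Rational(1, 6)), Mul(Add(-12, 3), Rational(-1, 4))) = Add(Rational(5, 6), Mul(-9, Rational(-1, 4))) = Add(Rational(5, 6), Rational(9, 4)) = Rational(37, 12) ≈ 3.0833)
Mul(Add(Pow(Add(-11, -4), -1), u), Function('E')(4)) = Mul(Add(Pow(Add(-11, -4), -1), Rational(37, 12)), 4) = Mul(Add(Pow(-15, -1), Rational(37, 12)), 4) = Mul(Add(Rational(-1, 15), Rational(37, 12)), 4) = Mul(Rational(181, 60), 4) = Rational(181, 15)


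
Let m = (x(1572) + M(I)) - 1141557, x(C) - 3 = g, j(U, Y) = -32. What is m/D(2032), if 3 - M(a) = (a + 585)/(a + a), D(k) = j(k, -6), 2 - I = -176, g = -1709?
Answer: 407001323/11392 ≈ 35727.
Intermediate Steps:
I = 178 (I = 2 - 1*(-176) = 2 + 176 = 178)
D(k) = -32
M(a) = 3 - (585 + a)/(2*a) (M(a) = 3 - (a + 585)/(a + a) = 3 - (585 + a)/(2*a))
x(C) = -1706 (x(C) = 3 - 1709 = -1706)
m = -407001323/356 (m = (-1706 + (5/2)*(-117 + 178)/178) - 1141557 = (-1706 + (5/2)*(1/178)*61) - 1141557 = (-1706 + 305/356) - 1141557 = -607031/356 - 1141557 = -407001323/356 ≈ -1.1433e+6)
m/D(2032) = -407001323/356/(-32) = -407001323/356*(-1/32) = 407001323/11392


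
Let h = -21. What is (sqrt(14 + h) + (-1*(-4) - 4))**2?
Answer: -7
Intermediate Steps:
(sqrt(14 + h) + (-1*(-4) - 4))**2 = (sqrt(14 - 21) + (-1*(-4) - 4))**2 = (sqrt(-7) + (4 - 4))**2 = (I*sqrt(7) + 0)**2 = (I*sqrt(7))**2 = -7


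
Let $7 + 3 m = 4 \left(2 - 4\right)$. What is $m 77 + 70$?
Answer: $-315$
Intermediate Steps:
$m = -5$ ($m = - \frac{7}{3} + \frac{4 \left(2 - 4\right)}{3} = - \frac{7}{3} + \frac{4 \left(-2\right)}{3} = - \frac{7}{3} + \frac{1}{3} \left(-8\right) = - \frac{7}{3} - \frac{8}{3} = -5$)
$m 77 + 70 = \left(-5\right) 77 + 70 = -385 + 70 = -315$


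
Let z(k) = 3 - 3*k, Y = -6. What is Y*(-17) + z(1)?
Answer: 102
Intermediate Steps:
Y*(-17) + z(1) = -6*(-17) + (3 - 3*1) = 102 + (3 - 3) = 102 + 0 = 102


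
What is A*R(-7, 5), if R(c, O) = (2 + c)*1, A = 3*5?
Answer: -75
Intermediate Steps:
A = 15
R(c, O) = 2 + c
A*R(-7, 5) = 15*(2 - 7) = 15*(-5) = -75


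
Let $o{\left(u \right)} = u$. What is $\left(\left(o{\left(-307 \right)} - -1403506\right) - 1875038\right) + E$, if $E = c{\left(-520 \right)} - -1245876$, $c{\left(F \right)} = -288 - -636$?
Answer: $774385$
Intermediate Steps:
$c{\left(F \right)} = 348$ ($c{\left(F \right)} = -288 + 636 = 348$)
$E = 1246224$ ($E = 348 - -1245876 = 348 + 1245876 = 1246224$)
$\left(\left(o{\left(-307 \right)} - -1403506\right) - 1875038\right) + E = \left(\left(-307 - -1403506\right) - 1875038\right) + 1246224 = \left(\left(-307 + 1403506\right) - 1875038\right) + 1246224 = \left(1403199 - 1875038\right) + 1246224 = -471839 + 1246224 = 774385$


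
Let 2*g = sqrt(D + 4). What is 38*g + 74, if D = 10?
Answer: 74 + 19*sqrt(14) ≈ 145.09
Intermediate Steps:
g = sqrt(14)/2 (g = sqrt(10 + 4)/2 = sqrt(14)/2 ≈ 1.8708)
38*g + 74 = 38*(sqrt(14)/2) + 74 = 19*sqrt(14) + 74 = 74 + 19*sqrt(14)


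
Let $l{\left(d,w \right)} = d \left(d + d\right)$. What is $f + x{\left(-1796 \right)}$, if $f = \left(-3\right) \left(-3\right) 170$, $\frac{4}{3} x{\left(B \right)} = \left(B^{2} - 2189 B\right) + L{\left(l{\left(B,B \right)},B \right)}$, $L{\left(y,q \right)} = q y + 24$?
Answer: $-8684440161$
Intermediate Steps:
$l{\left(d,w \right)} = 2 d^{2}$ ($l{\left(d,w \right)} = d 2 d = 2 d^{2}$)
$L{\left(y,q \right)} = 24 + q y$
$x{\left(B \right)} = 18 - \frac{6567 B}{4} + \frac{3 B^{3}}{2} + \frac{3 B^{2}}{4}$ ($x{\left(B \right)} = \frac{3 \left(\left(B^{2} - 2189 B\right) + \left(24 + B 2 B^{2}\right)\right)}{4} = \frac{3 \left(\left(B^{2} - 2189 B\right) + \left(24 + 2 B^{3}\right)\right)}{4} = \frac{3 \left(24 + B^{2} - 2189 B + 2 B^{3}\right)}{4} = 18 - \frac{6567 B}{4} + \frac{3 B^{3}}{2} + \frac{3 B^{2}}{4}$)
$f = 1530$ ($f = 9 \cdot 170 = 1530$)
$f + x{\left(-1796 \right)} = 1530 + \left(18 - -2948583 + \frac{3 \left(-1796\right)^{3}}{2} + \frac{3 \left(-1796\right)^{2}}{4}\right) = 1530 + \left(18 + 2948583 + \frac{3}{2} \left(-5793206336\right) + \frac{3}{4} \cdot 3225616\right) = 1530 + \left(18 + 2948583 - 8689809504 + 2419212\right) = 1530 - 8684441691 = -8684440161$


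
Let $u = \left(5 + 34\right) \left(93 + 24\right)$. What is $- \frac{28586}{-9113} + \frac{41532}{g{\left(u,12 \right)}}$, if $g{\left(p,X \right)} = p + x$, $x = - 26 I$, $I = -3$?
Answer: $\frac{13106378}{1084447} \approx 12.086$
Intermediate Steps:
$u = 4563$ ($u = 39 \cdot 117 = 4563$)
$x = 78$ ($x = \left(-26\right) \left(-3\right) = 78$)
$g{\left(p,X \right)} = 78 + p$ ($g{\left(p,X \right)} = p + 78 = 78 + p$)
$- \frac{28586}{-9113} + \frac{41532}{g{\left(u,12 \right)}} = - \frac{28586}{-9113} + \frac{41532}{78 + 4563} = \left(-28586\right) \left(- \frac{1}{9113}\right) + \frac{41532}{4641} = \frac{28586}{9113} + 41532 \cdot \frac{1}{4641} = \frac{28586}{9113} + \frac{13844}{1547} = \frac{13106378}{1084447}$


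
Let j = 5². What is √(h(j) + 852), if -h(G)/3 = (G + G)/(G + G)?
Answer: √849 ≈ 29.138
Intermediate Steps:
j = 25
h(G) = -3 (h(G) = -3*(G + G)/(G + G) = -3*2*G/(2*G) = -3*2*G*1/(2*G) = -3*1 = -3)
√(h(j) + 852) = √(-3 + 852) = √849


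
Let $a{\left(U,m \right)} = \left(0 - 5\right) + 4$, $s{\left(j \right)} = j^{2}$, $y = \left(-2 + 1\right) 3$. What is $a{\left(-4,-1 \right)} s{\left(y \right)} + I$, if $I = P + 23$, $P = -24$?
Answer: $-10$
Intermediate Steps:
$y = -3$ ($y = \left(-1\right) 3 = -3$)
$a{\left(U,m \right)} = -1$ ($a{\left(U,m \right)} = -5 + 4 = -1$)
$I = -1$ ($I = -24 + 23 = -1$)
$a{\left(-4,-1 \right)} s{\left(y \right)} + I = - \left(-3\right)^{2} - 1 = \left(-1\right) 9 - 1 = -9 - 1 = -10$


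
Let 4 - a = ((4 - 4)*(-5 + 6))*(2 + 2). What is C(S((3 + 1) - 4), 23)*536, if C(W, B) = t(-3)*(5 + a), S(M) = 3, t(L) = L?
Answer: -14472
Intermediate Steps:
a = 4 (a = 4 - (4 - 4)*(-5 + 6)*(2 + 2) = 4 - 0*1*4 = 4 - 0*4 = 4 - 1*0 = 4 + 0 = 4)
C(W, B) = -27 (C(W, B) = -3*(5 + 4) = -3*9 = -27)
C(S((3 + 1) - 4), 23)*536 = -27*536 = -14472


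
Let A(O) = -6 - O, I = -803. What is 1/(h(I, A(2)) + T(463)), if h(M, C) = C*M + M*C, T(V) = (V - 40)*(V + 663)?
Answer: 1/489146 ≈ 2.0444e-6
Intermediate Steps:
T(V) = (-40 + V)*(663 + V)
h(M, C) = 2*C*M (h(M, C) = C*M + C*M = 2*C*M)
1/(h(I, A(2)) + T(463)) = 1/(2*(-6 - 1*2)*(-803) + (-26520 + 463² + 623*463)) = 1/(2*(-6 - 2)*(-803) + (-26520 + 214369 + 288449)) = 1/(2*(-8)*(-803) + 476298) = 1/(12848 + 476298) = 1/489146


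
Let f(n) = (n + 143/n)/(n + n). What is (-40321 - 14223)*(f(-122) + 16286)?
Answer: -3305480090150/3721 ≈ -8.8833e+8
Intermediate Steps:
f(n) = (n + 143/n)/(2*n) (f(n) = (n + 143/n)/((2*n)) = (n + 143/n)*(1/(2*n)) = (n + 143/n)/(2*n))
(-40321 - 14223)*(f(-122) + 16286) = (-40321 - 14223)*((1/2)*(143 + (-122)**2)/(-122)**2 + 16286) = -54544*((1/2)*(1/14884)*(143 + 14884) + 16286) = -54544*((1/2)*(1/14884)*15027 + 16286) = -54544*(15027/29768 + 16286) = -54544*484816675/29768 = -3305480090150/3721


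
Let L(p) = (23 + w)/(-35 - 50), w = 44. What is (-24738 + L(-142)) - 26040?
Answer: -4316197/85 ≈ -50779.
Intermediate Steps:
L(p) = -67/85 (L(p) = (23 + 44)/(-35 - 50) = 67/(-85) = 67*(-1/85) = -67/85)
(-24738 + L(-142)) - 26040 = (-24738 - 67/85) - 26040 = -2102797/85 - 26040 = -4316197/85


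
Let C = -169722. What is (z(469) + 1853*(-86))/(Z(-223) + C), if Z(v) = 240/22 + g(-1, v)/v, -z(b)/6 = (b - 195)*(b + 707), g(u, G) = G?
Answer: 23019722/1866811 ≈ 12.331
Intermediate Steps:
z(b) = -6*(-195 + b)*(707 + b) (z(b) = -6*(b - 195)*(b + 707) = -6*(-195 + b)*(707 + b))
Z(v) = 131/11 (Z(v) = 240/22 + v/v = 240*(1/22) + 1 = 120/11 + 1 = 131/11)
(z(469) + 1853*(-86))/(Z(-223) + C) = ((827190 - 3072*469 - 6*469²) + 1853*(-86))/(131/11 - 169722) = ((827190 - 1440768 - 6*219961) - 159358)/(-1866811/11) = ((827190 - 1440768 - 1319766) - 159358)*(-11/1866811) = (-1933344 - 159358)*(-11/1866811) = -2092702*(-11/1866811) = 23019722/1866811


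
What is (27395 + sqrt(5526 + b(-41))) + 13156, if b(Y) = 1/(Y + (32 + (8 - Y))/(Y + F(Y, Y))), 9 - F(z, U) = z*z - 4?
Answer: 40551 + sqrt(1087738017946)/14030 ≈ 40625.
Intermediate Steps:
F(z, U) = 13 - z**2 (F(z, U) = 9 - (z*z - 4) = 9 - (z**2 - 4) = 9 - (-4 + z**2) = 9 + (4 - z**2) = 13 - z**2)
b(Y) = 1/(Y + (40 - Y)/(13 + Y - Y**2)) (b(Y) = 1/(Y + (32 + (8 - Y))/(Y + (13 - Y**2))) = 1/(Y + (40 - Y)/(13 + Y - Y**2)))
(27395 + sqrt(5526 + b(-41))) + 13156 = (27395 + sqrt(5526 + (-13 + (-41)**2 - 1*(-41))/(-40 + (-41)**3 - 1*(-41)**2 - 12*(-41)))) + 13156 = (27395 + sqrt(5526 + (-13 + 1681 + 41)/(-40 - 68921 - 1*1681 + 492))) + 13156 = (27395 + sqrt(5526 + 1709/(-40 - 68921 - 1681 + 492))) + 13156 = (27395 + sqrt(5526 + 1709/(-70150))) + 13156 = (27395 + sqrt(5526 - 1/70150*1709)) + 13156 = (27395 + sqrt(5526 - 1709/70150)) + 13156 = (27395 + sqrt(387647191/70150)) + 13156 = (27395 + sqrt(1087738017946)/14030) + 13156 = 40551 + sqrt(1087738017946)/14030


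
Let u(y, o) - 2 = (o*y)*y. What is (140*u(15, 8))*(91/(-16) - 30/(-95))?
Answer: -51496655/38 ≈ -1.3552e+6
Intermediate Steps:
u(y, o) = 2 + o*y**2 (u(y, o) = 2 + (o*y)*y = 2 + o*y**2)
(140*u(15, 8))*(91/(-16) - 30/(-95)) = (140*(2 + 8*15**2))*(91/(-16) - 30/(-95)) = (140*(2 + 8*225))*(91*(-1/16) - 30*(-1/95)) = (140*(2 + 1800))*(-91/16 + 6/19) = (140*1802)*(-1633/304) = 252280*(-1633/304) = -51496655/38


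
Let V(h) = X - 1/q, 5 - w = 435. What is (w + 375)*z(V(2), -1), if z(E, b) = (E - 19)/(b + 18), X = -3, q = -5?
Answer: 1199/17 ≈ 70.529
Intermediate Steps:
w = -430 (w = 5 - 1*435 = 5 - 435 = -430)
V(h) = -14/5 (V(h) = -3 - 1/(-5) = -3 - 1*(-⅕) = -3 + ⅕ = -14/5)
z(E, b) = (-19 + E)/(18 + b)
(w + 375)*z(V(2), -1) = (-430 + 375)*((-19 - 14/5)/(18 - 1)) = -55*(-109)/(17*5) = -55*(-109/85) = 1199/17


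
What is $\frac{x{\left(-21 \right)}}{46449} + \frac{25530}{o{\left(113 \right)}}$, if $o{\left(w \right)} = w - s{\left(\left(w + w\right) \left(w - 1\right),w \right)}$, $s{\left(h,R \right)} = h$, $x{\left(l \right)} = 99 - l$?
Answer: $- \frac{394273030}{390156117} \approx -1.0106$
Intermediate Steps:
$o{\left(w \right)} = w - 2 w \left(-1 + w\right)$ ($o{\left(w \right)} = w - \left(w + w\right) \left(w - 1\right) = w - 2 w \left(-1 + w\right)$)
$\frac{x{\left(-21 \right)}}{46449} + \frac{25530}{o{\left(113 \right)}} = \frac{99 - -21}{46449} + \frac{25530}{113 \left(3 - 226\right)} = \left(99 + 21\right) \frac{1}{46449} + \frac{25530}{113 \left(3 - 226\right)} = 120 \cdot \frac{1}{46449} + \frac{25530}{113 \left(-223\right)} = \frac{40}{15483} + \frac{25530}{-25199} = \frac{40}{15483} + 25530 \left(- \frac{1}{25199}\right) = \frac{40}{15483} - \frac{25530}{25199} = - \frac{394273030}{390156117}$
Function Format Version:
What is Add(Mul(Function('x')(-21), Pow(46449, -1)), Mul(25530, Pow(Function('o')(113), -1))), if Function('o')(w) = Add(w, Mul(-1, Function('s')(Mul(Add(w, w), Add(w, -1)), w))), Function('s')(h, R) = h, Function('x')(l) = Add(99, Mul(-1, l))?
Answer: Rational(-394273030, 390156117) ≈ -1.0106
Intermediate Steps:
Function('o')(w) = Add(w, Mul(-2, w, Add(-1, w))) (Function('o')(w) = Add(w, Mul(-1, Mul(Add(w, w), Add(w, -1)))) = Add(w, Mul(-1, Mul(Mul(2, w), Add(-1, w)))) = Add(w, Mul(-1, Mul(2, w, Add(-1, w)))) = Add(w, Mul(-2, w, Add(-1, w))))
Add(Mul(Function('x')(-21), Pow(46449, -1)), Mul(25530, Pow(Function('o')(113), -1))) = Add(Mul(Add(99, Mul(-1, -21)), Pow(46449, -1)), Mul(25530, Pow(Mul(113, Add(3, Mul(-2, 113))), -1))) = Add(Mul(Add(99, 21), Rational(1, 46449)), Mul(25530, Pow(Mul(113, Add(3, -226)), -1))) = Add(Mul(120, Rational(1, 46449)), Mul(25530, Pow(Mul(113, -223), -1))) = Add(Rational(40, 15483), Mul(25530, Pow(-25199, -1))) = Add(Rational(40, 15483), Mul(25530, Rational(-1, 25199))) = Add(Rational(40, 15483), Rational(-25530, 25199)) = Rational(-394273030, 390156117)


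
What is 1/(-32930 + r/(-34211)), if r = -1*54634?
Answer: -34211/1126513596 ≈ -3.0369e-5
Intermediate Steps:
r = -54634
1/(-32930 + r/(-34211)) = 1/(-32930 - 54634/(-34211)) = 1/(-32930 - 54634*(-1/34211)) = 1/(-32930 + 54634/34211) = 1/(-1126513596/34211) = -34211/1126513596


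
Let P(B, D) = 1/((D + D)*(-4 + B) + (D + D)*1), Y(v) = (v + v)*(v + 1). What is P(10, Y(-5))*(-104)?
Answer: -13/70 ≈ -0.18571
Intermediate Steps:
Y(v) = 2*v*(1 + v) (Y(v) = (2*v)*(1 + v) = 2*v*(1 + v))
P(B, D) = 1/(2*D + 2*D*(-4 + B)) (P(B, D) = 1/((2*D)*(-4 + B) + (2*D)*1) = 1/(2*D*(-4 + B) + 2*D) = 1/(2*D + 2*D*(-4 + B)))
P(10, Y(-5))*(-104) = (1/(2*((2*(-5)*(1 - 5)))*(-3 + 10)))*(-104) = ((1/2)/((2*(-5)*(-4))*7))*(-104) = ((1/2)*(1/7)/40)*(-104) = ((1/2)*(1/40)*(1/7))*(-104) = (1/560)*(-104) = -13/70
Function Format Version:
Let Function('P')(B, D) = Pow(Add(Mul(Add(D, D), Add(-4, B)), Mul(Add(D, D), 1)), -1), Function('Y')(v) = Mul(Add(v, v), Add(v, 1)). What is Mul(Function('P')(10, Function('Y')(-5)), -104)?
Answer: Rational(-13, 70) ≈ -0.18571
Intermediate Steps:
Function('Y')(v) = Mul(2, v, Add(1, v)) (Function('Y')(v) = Mul(Mul(2, v), Add(1, v)) = Mul(2, v, Add(1, v)))
Function('P')(B, D) = Pow(Add(Mul(2, D), Mul(2, D, Add(-4, B))), -1) (Function('P')(B, D) = Pow(Add(Mul(Mul(2, D), Add(-4, B)), Mul(Mul(2, D), 1)), -1) = Pow(Add(Mul(2, D, Add(-4, B)), Mul(2, D)), -1) = Pow(Add(Mul(2, D), Mul(2, D, Add(-4, B))), -1))
Mul(Function('P')(10, Function('Y')(-5)), -104) = Mul(Mul(Rational(1, 2), Pow(Mul(2, -5, Add(1, -5)), -1), Pow(Add(-3, 10), -1)), -104) = Mul(Mul(Rational(1, 2), Pow(Mul(2, -5, -4), -1), Pow(7, -1)), -104) = Mul(Mul(Rational(1, 2), Pow(40, -1), Rational(1, 7)), -104) = Mul(Mul(Rational(1, 2), Rational(1, 40), Rational(1, 7)), -104) = Mul(Rational(1, 560), -104) = Rational(-13, 70)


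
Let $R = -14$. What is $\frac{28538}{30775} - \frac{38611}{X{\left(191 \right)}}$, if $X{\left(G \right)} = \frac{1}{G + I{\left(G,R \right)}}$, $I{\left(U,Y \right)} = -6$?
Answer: $- \frac{219826873587}{30775} \approx -7.143 \cdot 10^{6}$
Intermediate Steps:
$X{\left(G \right)} = \frac{1}{-6 + G}$ ($X{\left(G \right)} = \frac{1}{G - 6} = \frac{1}{-6 + G}$)
$\frac{28538}{30775} - \frac{38611}{X{\left(191 \right)}} = \frac{28538}{30775} - \frac{38611}{\frac{1}{-6 + 191}} = 28538 \cdot \frac{1}{30775} - \frac{38611}{\frac{1}{185}} = \frac{28538}{30775} - 38611 \frac{1}{\frac{1}{185}} = \frac{28538}{30775} - 7143035 = - \frac{219826873587}{30775}$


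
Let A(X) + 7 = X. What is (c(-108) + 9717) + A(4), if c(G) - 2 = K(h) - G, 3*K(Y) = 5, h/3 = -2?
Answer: 29477/3 ≈ 9825.7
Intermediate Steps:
h = -6 (h = 3*(-2) = -6)
K(Y) = 5/3 (K(Y) = (1/3)*5 = 5/3)
A(X) = -7 + X
c(G) = 11/3 - G (c(G) = 2 + (5/3 - G) = 11/3 - G)
(c(-108) + 9717) + A(4) = ((11/3 - 1*(-108)) + 9717) + (-7 + 4) = ((11/3 + 108) + 9717) - 3 = (335/3 + 9717) - 3 = 29486/3 - 3 = 29477/3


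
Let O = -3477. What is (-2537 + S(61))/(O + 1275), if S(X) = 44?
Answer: 831/734 ≈ 1.1322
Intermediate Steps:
(-2537 + S(61))/(O + 1275) = (-2537 + 44)/(-3477 + 1275) = -2493/(-2202) = -2493*(-1/2202) = 831/734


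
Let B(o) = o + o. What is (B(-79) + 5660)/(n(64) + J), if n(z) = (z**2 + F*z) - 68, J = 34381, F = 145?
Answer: 5502/47689 ≈ 0.11537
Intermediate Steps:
B(o) = 2*o
n(z) = -68 + z**2 + 145*z (n(z) = (z**2 + 145*z) - 68 = -68 + z**2 + 145*z)
(B(-79) + 5660)/(n(64) + J) = (2*(-79) + 5660)/((-68 + 64**2 + 145*64) + 34381) = (-158 + 5660)/((-68 + 4096 + 9280) + 34381) = 5502/(13308 + 34381) = 5502/47689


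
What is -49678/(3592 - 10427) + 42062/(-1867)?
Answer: -194744944/12760945 ≈ -15.261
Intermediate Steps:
-49678/(3592 - 10427) + 42062/(-1867) = -49678/(-6835) + 42062*(-1/1867) = -49678*(-1/6835) - 42062/1867 = 49678/6835 - 42062/1867 = -194744944/12760945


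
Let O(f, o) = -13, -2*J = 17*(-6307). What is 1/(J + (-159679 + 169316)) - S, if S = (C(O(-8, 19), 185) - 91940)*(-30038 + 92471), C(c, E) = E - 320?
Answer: 727147347458177/126493 ≈ 5.7485e+9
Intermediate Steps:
J = 107219/2 (J = -17*(-6307)/2 = -½*(-107219) = 107219/2 ≈ 53610.)
C(c, E) = -320 + E
S = -5748518475 (S = ((-320 + 185) - 91940)*(-30038 + 92471) = (-135 - 91940)*62433 = -92075*62433 = -5748518475)
1/(J + (-159679 + 169316)) - S = 1/(107219/2 + (-159679 + 169316)) - 1*(-5748518475) = 1/(107219/2 + 9637) + 5748518475 = 1/(126493/2) + 5748518475 = 2/126493 + 5748518475 = 727147347458177/126493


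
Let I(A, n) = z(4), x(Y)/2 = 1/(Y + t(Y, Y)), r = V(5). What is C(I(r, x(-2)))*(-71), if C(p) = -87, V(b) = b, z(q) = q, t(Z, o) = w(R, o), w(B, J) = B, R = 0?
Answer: 6177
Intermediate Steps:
t(Z, o) = 0
r = 5
x(Y) = 2/Y (x(Y) = 2/(Y + 0) = 2/Y)
I(A, n) = 4
C(I(r, x(-2)))*(-71) = -87*(-71) = 6177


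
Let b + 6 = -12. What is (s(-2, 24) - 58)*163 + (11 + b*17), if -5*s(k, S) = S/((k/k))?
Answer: -52657/5 ≈ -10531.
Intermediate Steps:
b = -18 (b = -6 - 12 = -18)
s(k, S) = -S/5 (s(k, S) = -S/(5*(k/k)) = -S/(5*1) = -S/5)
(s(-2, 24) - 58)*163 + (11 + b*17) = (-⅕*24 - 58)*163 + (11 - 18*17) = (-24/5 - 58)*163 + (11 - 306) = -314/5*163 - 295 = -51182/5 - 295 = -52657/5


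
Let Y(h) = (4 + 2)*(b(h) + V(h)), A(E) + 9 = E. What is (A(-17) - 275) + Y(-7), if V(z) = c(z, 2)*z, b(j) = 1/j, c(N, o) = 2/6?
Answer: -2211/7 ≈ -315.86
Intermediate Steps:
c(N, o) = 1/3 (c(N, o) = 2*(1/6) = 1/3)
A(E) = -9 + E
V(z) = z/3
Y(h) = 2*h + 6/h (Y(h) = (4 + 2)*(1/h + h/3) = 6*(1/h + h/3) = 2*h + 6/h)
(A(-17) - 275) + Y(-7) = ((-9 - 17) - 275) + (2*(-7) + 6/(-7)) = (-26 - 275) + (-14 + 6*(-1/7)) = -301 + (-14 - 6/7) = -301 - 104/7 = -2211/7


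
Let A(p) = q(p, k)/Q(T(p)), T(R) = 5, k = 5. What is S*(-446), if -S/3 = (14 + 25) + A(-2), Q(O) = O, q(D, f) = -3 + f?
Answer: 263586/5 ≈ 52717.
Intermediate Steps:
A(p) = ⅖ (A(p) = (-3 + 5)/5 = 2*(⅕) = ⅖)
S = -591/5 (S = -3*((14 + 25) + ⅖) = -3*(39 + ⅖) = -3*197/5 = -591/5 ≈ -118.20)
S*(-446) = -591/5*(-446) = 263586/5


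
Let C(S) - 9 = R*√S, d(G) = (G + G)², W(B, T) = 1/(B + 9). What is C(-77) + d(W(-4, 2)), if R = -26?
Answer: 229/25 - 26*I*√77 ≈ 9.16 - 228.15*I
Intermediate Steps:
W(B, T) = 1/(9 + B)
d(G) = 4*G² (d(G) = (2*G)² = 4*G²)
C(S) = 9 - 26*√S
C(-77) + d(W(-4, 2)) = (9 - 26*I*√77) + 4*(1/(9 - 4))² = (9 - 26*I*√77) + 4*(1/5)² = (9 - 26*I*√77) + 4*(⅕)² = (9 - 26*I*√77) + 4*(1/25) = (9 - 26*I*√77) + 4/25 = 229/25 - 26*I*√77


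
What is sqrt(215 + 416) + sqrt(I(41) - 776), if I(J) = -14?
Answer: sqrt(631) + I*sqrt(790) ≈ 25.12 + 28.107*I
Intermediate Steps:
sqrt(215 + 416) + sqrt(I(41) - 776) = sqrt(215 + 416) + sqrt(-14 - 776) = sqrt(631) + sqrt(-790) = sqrt(631) + I*sqrt(790)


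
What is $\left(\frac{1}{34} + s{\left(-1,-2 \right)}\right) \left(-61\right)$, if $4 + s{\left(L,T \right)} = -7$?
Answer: $\frac{22753}{34} \approx 669.21$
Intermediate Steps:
$s{\left(L,T \right)} = -11$ ($s{\left(L,T \right)} = -4 - 7 = -11$)
$\left(\frac{1}{34} + s{\left(-1,-2 \right)}\right) \left(-61\right) = \left(\frac{1}{34} - 11\right) \left(-61\right) = \left(- \frac{373}{34}\right) \left(-61\right) = \frac{22753}{34}$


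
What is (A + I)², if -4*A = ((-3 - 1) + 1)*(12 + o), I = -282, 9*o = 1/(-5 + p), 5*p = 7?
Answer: 3477814729/46656 ≈ 74542.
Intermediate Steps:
p = 7/5 (p = (⅕)*7 = 7/5 ≈ 1.4000)
o = -5/162 (o = 1/(9*(-5 + 7/5)) = 1/(9*(-18/5)) = (⅑)*(-5/18) = -5/162 ≈ -0.030864)
A = 1939/216 (A = -((-3 - 1) + 1)*(12 - 5/162)/4 = -(-4 + 1)*1939/(4*162) = -(-3)*1939/(4*162) = -¼*(-1939/54) = 1939/216 ≈ 8.9769)
(A + I)² = (1939/216 - 282)² = (-58973/216)² = 3477814729/46656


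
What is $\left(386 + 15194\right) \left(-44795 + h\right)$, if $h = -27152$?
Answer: $-1120934260$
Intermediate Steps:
$\left(386 + 15194\right) \left(-44795 + h\right) = \left(386 + 15194\right) \left(-44795 - 27152\right) = 15580 \left(-71947\right) = -1120934260$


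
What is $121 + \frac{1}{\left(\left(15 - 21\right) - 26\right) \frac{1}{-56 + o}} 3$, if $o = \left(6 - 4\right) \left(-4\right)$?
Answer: $127$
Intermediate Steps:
$o = -8$ ($o = 2 \left(-4\right) = -8$)
$121 + \frac{1}{\left(\left(15 - 21\right) - 26\right) \frac{1}{-56 + o}} 3 = 121 + \frac{1}{\left(\left(15 - 21\right) - 26\right) \frac{1}{-56 - 8}} \cdot 3 = 121 + \frac{1}{\left(-6 - 26\right) \frac{1}{-64}} \cdot 3 = 121 + \frac{1}{\left(-32\right) \left(- \frac{1}{64}\right)} 3 = 121 + \frac{1}{\frac{1}{2}} \cdot 3 = 121 + 2 \cdot 3 = 121 + 6 = 127$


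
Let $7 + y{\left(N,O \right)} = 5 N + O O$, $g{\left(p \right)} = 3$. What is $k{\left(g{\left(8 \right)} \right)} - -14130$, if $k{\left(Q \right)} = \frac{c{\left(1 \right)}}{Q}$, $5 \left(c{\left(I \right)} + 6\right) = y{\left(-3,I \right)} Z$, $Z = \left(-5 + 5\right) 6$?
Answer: $14128$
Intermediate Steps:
$y{\left(N,O \right)} = -7 + O^{2} + 5 N$ ($y{\left(N,O \right)} = -7 + \left(5 N + O O\right) = -7 + \left(5 N + O^{2}\right) = -7 + \left(O^{2} + 5 N\right) = -7 + O^{2} + 5 N$)
$Z = 0$ ($Z = 0 \cdot 6 = 0$)
$c{\left(I \right)} = -6$ ($c{\left(I \right)} = -6 + \frac{\left(-7 + I^{2} + 5 \left(-3\right)\right) 0}{5} = -6 + \frac{\left(-7 + I^{2} - 15\right) 0}{5} = -6 + \frac{\left(-22 + I^{2}\right) 0}{5} = -6 + \frac{1}{5} \cdot 0 = -6 + 0 = -6$)
$k{\left(Q \right)} = - \frac{6}{Q}$
$k{\left(g{\left(8 \right)} \right)} - -14130 = - \frac{6}{3} - -14130 = \left(-6\right) \frac{1}{3} + 14130 = -2 + 14130 = 14128$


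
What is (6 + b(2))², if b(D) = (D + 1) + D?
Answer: 121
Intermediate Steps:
b(D) = 1 + 2*D (b(D) = (1 + D) + D = 1 + 2*D)
(6 + b(2))² = (6 + (1 + 2*2))² = (6 + (1 + 4))² = (6 + 5)² = 11² = 121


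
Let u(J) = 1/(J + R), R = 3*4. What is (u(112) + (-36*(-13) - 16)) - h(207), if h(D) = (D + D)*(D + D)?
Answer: -21197055/124 ≈ -1.7094e+5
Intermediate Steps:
R = 12
u(J) = 1/(12 + J) (u(J) = 1/(J + 12) = 1/(12 + J))
h(D) = 4*D² (h(D) = (2*D)*(2*D) = 4*D²)
(u(112) + (-36*(-13) - 16)) - h(207) = (1/(12 + 112) + (-36*(-13) - 16)) - 4*207² = (1/124 + (468 - 16)) - 4*42849 = (1/124 + 452) - 1*171396 = 56049/124 - 171396 = -21197055/124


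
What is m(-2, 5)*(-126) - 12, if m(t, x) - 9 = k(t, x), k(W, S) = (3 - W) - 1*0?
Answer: -1776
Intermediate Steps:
k(W, S) = 3 - W (k(W, S) = (3 - W) + 0 = 3 - W)
m(t, x) = 12 - t (m(t, x) = 9 + (3 - t) = 12 - t)
m(-2, 5)*(-126) - 12 = (12 - 1*(-2))*(-126) - 12 = (12 + 2)*(-126) - 12 = 14*(-126) - 12 = -1764 - 12 = -1776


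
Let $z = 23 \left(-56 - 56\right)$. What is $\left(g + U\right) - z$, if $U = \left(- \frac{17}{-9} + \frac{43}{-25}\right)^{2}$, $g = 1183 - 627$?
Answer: $\frac{158558944}{50625} \approx 3132.0$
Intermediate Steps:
$g = 556$ ($g = 1183 - 627 = 556$)
$z = -2576$ ($z = 23 \left(-112\right) = -2576$)
$U = \frac{1444}{50625}$ ($U = \left(\left(-17\right) \left(- \frac{1}{9}\right) + 43 \left(- \frac{1}{25}\right)\right)^{2} = \left(\frac{17}{9} - \frac{43}{25}\right)^{2} = \left(\frac{38}{225}\right)^{2} = \frac{1444}{50625} \approx 0.028523$)
$\left(g + U\right) - z = \left(556 + \frac{1444}{50625}\right) - -2576 = \frac{28148944}{50625} + 2576 = \frac{158558944}{50625}$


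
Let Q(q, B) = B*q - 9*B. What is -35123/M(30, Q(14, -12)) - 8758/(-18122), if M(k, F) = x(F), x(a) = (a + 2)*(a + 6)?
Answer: -304534475/28379052 ≈ -10.731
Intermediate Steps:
x(a) = (2 + a)*(6 + a)
Q(q, B) = -9*B + B*q
M(k, F) = 12 + F**2 + 8*F
-35123/M(30, Q(14, -12)) - 8758/(-18122) = -35123/(12 + (-12*(-9 + 14))**2 + 8*(-12*(-9 + 14))) - 8758/(-18122) = -35123/(12 + (-12*5)**2 + 8*(-12*5)) - 8758*(-1/18122) = -35123/(12 + (-60)**2 + 8*(-60)) + 4379/9061 = -35123/(12 + 3600 - 480) + 4379/9061 = -35123/3132 + 4379/9061 = -304534475/28379052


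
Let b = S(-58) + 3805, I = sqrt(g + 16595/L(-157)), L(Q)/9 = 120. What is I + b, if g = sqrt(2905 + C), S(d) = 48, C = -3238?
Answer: 3853 + sqrt(19914 + 3888*I*sqrt(37))/36 ≈ 3857.4 + 2.0604*I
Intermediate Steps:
L(Q) = 1080 (L(Q) = 9*120 = 1080)
g = 3*I*sqrt(37) (g = sqrt(2905 - 3238) = sqrt(-333) = 3*I*sqrt(37) ≈ 18.248*I)
I = sqrt(3319/216 + 3*I*sqrt(37)) (I = sqrt(3*I*sqrt(37) + 16595/1080) = sqrt(3*I*sqrt(37) + 16595*(1/1080)) = sqrt(3*I*sqrt(37) + 3319/216) = sqrt(3319/216 + 3*I*sqrt(37)) ≈ 4.4284 + 2.0604*I)
b = 3853 (b = 48 + 3805 = 3853)
I + b = sqrt(19914 + 3888*I*sqrt(37))/36 + 3853 = 3853 + sqrt(19914 + 3888*I*sqrt(37))/36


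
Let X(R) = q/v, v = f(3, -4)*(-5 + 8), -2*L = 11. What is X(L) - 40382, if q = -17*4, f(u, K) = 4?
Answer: -121163/3 ≈ -40388.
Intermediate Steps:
L = -11/2 (L = -1/2*11 = -11/2 ≈ -5.5000)
q = -68
v = 12 (v = 4*(-5 + 8) = 4*3 = 12)
X(R) = -17/3 (X(R) = -68/12 = -68*1/12 = -17/3)
X(L) - 40382 = -17/3 - 40382 = -121163/3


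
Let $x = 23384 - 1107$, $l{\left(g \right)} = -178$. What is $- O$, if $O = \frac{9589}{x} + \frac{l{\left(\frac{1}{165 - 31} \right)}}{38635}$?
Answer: $- \frac{366505709}{860671895} \approx -0.42584$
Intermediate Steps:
$x = 22277$ ($x = 23384 - 1107 = 22277$)
$O = \frac{366505709}{860671895}$ ($O = \frac{9589}{22277} - \frac{178}{38635} = \frac{366505709}{860671895} \approx 0.42584$)
$- O = \left(-1\right) \frac{366505709}{860671895} = - \frac{366505709}{860671895}$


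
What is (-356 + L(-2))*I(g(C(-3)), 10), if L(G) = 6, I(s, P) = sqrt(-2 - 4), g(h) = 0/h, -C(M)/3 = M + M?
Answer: -350*I*sqrt(6) ≈ -857.32*I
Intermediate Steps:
C(M) = -6*M (C(M) = -3*(M + M) = -6*M)
g(h) = 0
I(s, P) = I*sqrt(6) (I(s, P) = sqrt(-6) = I*sqrt(6))
(-356 + L(-2))*I(g(C(-3)), 10) = (-356 + 6)*(I*sqrt(6)) = -350*I*sqrt(6)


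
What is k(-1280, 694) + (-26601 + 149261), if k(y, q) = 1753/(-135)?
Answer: 16557347/135 ≈ 1.2265e+5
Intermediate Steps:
k(y, q) = -1753/135 (k(y, q) = 1753*(-1/135) = -1753/135)
k(-1280, 694) + (-26601 + 149261) = -1753/135 + (-26601 + 149261) = -1753/135 + 122660 = 16557347/135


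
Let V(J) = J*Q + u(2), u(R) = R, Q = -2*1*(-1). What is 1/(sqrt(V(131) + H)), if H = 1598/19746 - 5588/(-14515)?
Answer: 3*sqrt(603475359152646995)/37899708889 ≈ 0.061491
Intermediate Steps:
Q = 2 (Q = -2*(-1) = 2)
V(J) = 2 + 2*J (V(J) = J*2 + 2 = 2*J + 2 = 2 + 2*J)
H = 66767809/143306595 (H = 1598*(1/19746) - 5588*(-1/14515) = 799/9873 + 5588/14515 = 66767809/143306595 ≈ 0.46591)
1/(sqrt(V(131) + H)) = 1/(sqrt((2 + 2*131) + 66767809/143306595)) = 1/(sqrt((2 + 262) + 66767809/143306595)) = 1/(sqrt(264 + 66767809/143306595)) = 1/(sqrt(37899708889/143306595)) = 1/(sqrt(603475359152646995)/47768865) = 3*sqrt(603475359152646995)/37899708889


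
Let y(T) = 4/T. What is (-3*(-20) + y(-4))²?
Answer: 3481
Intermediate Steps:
(-3*(-20) + y(-4))² = (-3*(-20) + 4/(-4))² = (60 + 4*(-¼))² = (60 - 1)² = 59² = 3481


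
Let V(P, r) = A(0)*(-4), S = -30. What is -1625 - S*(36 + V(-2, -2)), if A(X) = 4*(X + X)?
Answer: -545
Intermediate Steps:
A(X) = 8*X (A(X) = 4*(2*X) = 8*X)
V(P, r) = 0 (V(P, r) = (8*0)*(-4) = 0*(-4) = 0)
-1625 - S*(36 + V(-2, -2)) = -1625 - (-30)*(36 + 0) = -1625 - (-30)*36 = -1625 - 1*(-1080) = -1625 + 1080 = -545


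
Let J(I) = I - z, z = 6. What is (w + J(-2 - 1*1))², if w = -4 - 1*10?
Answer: 529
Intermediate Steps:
J(I) = -6 + I (J(I) = I - 1*6 = I - 6 = -6 + I)
w = -14 (w = -4 - 10 = -14)
(w + J(-2 - 1*1))² = (-14 + (-6 + (-2 - 1*1)))² = (-14 + (-6 + (-2 - 1)))² = (-14 + (-6 - 3))² = (-14 - 9)² = (-23)² = 529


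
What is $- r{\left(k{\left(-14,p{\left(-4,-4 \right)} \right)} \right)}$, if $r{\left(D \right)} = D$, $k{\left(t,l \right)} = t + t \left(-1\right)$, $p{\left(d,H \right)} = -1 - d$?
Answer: $0$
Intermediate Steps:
$k{\left(t,l \right)} = 0$ ($k{\left(t,l \right)} = t - t = 0$)
$- r{\left(k{\left(-14,p{\left(-4,-4 \right)} \right)} \right)} = \left(-1\right) 0 = 0$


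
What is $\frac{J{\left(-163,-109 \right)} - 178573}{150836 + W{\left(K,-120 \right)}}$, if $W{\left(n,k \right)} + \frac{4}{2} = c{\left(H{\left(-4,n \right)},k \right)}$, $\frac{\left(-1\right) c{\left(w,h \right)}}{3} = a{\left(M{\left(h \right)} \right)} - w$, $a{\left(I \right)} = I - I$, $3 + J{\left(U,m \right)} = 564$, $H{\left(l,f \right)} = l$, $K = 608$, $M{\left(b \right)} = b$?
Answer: $- \frac{89006}{75411} \approx -1.1803$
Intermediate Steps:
$J{\left(U,m \right)} = 561$ ($J{\left(U,m \right)} = -3 + 564 = 561$)
$a{\left(I \right)} = 0$
$c{\left(w,h \right)} = 3 w$ ($c{\left(w,h \right)} = - 3 \left(0 - w\right) = - 3 \left(- w\right) = 3 w$)
$W{\left(n,k \right)} = -14$ ($W{\left(n,k \right)} = -2 + 3 \left(-4\right) = -2 - 12 = -14$)
$\frac{J{\left(-163,-109 \right)} - 178573}{150836 + W{\left(K,-120 \right)}} = \frac{561 - 178573}{150836 - 14} = - \frac{178012}{150822} = \left(-178012\right) \frac{1}{150822} = - \frac{89006}{75411}$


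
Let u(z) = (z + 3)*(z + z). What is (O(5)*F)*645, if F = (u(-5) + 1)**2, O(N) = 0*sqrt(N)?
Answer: 0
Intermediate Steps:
O(N) = 0
u(z) = 2*z*(3 + z) (u(z) = (3 + z)*(2*z) = 2*z*(3 + z))
F = 441 (F = (2*(-5)*(3 - 5) + 1)**2 = (2*(-5)*(-2) + 1)**2 = (20 + 1)**2 = 21**2 = 441)
(O(5)*F)*645 = (0*441)*645 = 0*645 = 0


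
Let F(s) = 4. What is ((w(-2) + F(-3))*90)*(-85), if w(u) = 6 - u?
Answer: -91800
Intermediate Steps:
((w(-2) + F(-3))*90)*(-85) = (((6 - 1*(-2)) + 4)*90)*(-85) = (((6 + 2) + 4)*90)*(-85) = ((8 + 4)*90)*(-85) = (12*90)*(-85) = 1080*(-85) = -91800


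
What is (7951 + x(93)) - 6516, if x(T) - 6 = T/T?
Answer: 1442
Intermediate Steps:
x(T) = 7 (x(T) = 6 + T/T = 6 + 1 = 7)
(7951 + x(93)) - 6516 = (7951 + 7) - 6516 = 7958 - 6516 = 1442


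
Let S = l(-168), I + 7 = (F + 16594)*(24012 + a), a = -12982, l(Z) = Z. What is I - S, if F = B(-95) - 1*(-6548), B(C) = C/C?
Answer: 255267451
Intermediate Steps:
B(C) = 1
F = 6549 (F = 1 - 1*(-6548) = 1 + 6548 = 6549)
I = 255267283 (I = -7 + (6549 + 16594)*(24012 - 12982) = -7 + 23143*11030 = -7 + 255267290 = 255267283)
S = -168
I - S = 255267283 - 1*(-168) = 255267283 + 168 = 255267451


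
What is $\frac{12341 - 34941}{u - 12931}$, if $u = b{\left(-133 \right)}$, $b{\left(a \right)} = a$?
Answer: $\frac{2825}{1633} \approx 1.7299$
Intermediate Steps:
$u = -133$
$\frac{12341 - 34941}{u - 12931} = \frac{12341 - 34941}{-133 - 12931} = \frac{12341 - 34941}{-13064} = \left(12341 - 34941\right) \left(- \frac{1}{13064}\right) = \left(-22600\right) \left(- \frac{1}{13064}\right) = \frac{2825}{1633}$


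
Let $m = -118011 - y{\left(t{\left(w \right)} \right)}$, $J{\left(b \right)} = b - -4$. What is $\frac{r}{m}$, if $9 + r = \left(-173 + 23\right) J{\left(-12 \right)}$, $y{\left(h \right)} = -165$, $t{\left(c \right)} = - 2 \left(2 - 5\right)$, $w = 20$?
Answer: $- \frac{397}{39282} \approx -0.010106$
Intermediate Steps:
$t{\left(c \right)} = 6$ ($t{\left(c \right)} = \left(-2\right) \left(-3\right) = 6$)
$J{\left(b \right)} = 4 + b$ ($J{\left(b \right)} = b + 4 = 4 + b$)
$r = 1191$ ($r = -9 + \left(-173 + 23\right) \left(4 - 12\right) = -9 - -1200 = -9 + 1200 = 1191$)
$m = -117846$ ($m = -118011 - -165 = -118011 + 165 = -117846$)
$\frac{r}{m} = \frac{1191}{-117846} = 1191 \left(- \frac{1}{117846}\right) = - \frac{397}{39282}$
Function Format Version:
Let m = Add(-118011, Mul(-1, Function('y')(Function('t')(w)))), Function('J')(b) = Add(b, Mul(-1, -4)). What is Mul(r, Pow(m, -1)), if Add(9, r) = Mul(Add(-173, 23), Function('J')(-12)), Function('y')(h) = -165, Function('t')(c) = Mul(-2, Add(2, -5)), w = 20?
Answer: Rational(-397, 39282) ≈ -0.010106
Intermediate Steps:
Function('t')(c) = 6 (Function('t')(c) = Mul(-2, -3) = 6)
Function('J')(b) = Add(4, b) (Function('J')(b) = Add(b, 4) = Add(4, b))
r = 1191 (r = Add(-9, Mul(Add(-173, 23), Add(4, -12))) = Add(-9, Mul(-150, -8)) = Add(-9, 1200) = 1191)
m = -117846 (m = Add(-118011, Mul(-1, -165)) = Add(-118011, 165) = -117846)
Mul(r, Pow(m, -1)) = Mul(1191, Pow(-117846, -1)) = Mul(1191, Rational(-1, 117846)) = Rational(-397, 39282)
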